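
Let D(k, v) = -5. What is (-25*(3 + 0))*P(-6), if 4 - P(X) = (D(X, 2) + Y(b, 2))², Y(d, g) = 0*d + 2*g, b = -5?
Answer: -225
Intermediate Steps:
Y(d, g) = 2*g (Y(d, g) = 0 + 2*g = 2*g)
P(X) = 3 (P(X) = 4 - (-5 + 2*2)² = 4 - (-5 + 4)² = 4 - 1*(-1)² = 4 - 1*1 = 4 - 1 = 3)
(-25*(3 + 0))*P(-6) = -25*(3 + 0)*3 = -25*3*3 = -75*3 = -225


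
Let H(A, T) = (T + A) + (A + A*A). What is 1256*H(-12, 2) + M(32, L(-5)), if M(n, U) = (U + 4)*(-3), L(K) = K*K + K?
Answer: 153160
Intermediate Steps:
L(K) = K + K² (L(K) = K² + K = K + K²)
M(n, U) = -12 - 3*U (M(n, U) = (4 + U)*(-3) = -12 - 3*U)
H(A, T) = T + A² + 2*A (H(A, T) = (A + T) + (A + A²) = T + A² + 2*A)
1256*H(-12, 2) + M(32, L(-5)) = 1256*(2 + (-12)² + 2*(-12)) + (-12 - (-15)*(1 - 5)) = 1256*(2 + 144 - 24) + (-12 - (-15)*(-4)) = 1256*122 + (-12 - 3*20) = 153232 + (-12 - 60) = 153232 - 72 = 153160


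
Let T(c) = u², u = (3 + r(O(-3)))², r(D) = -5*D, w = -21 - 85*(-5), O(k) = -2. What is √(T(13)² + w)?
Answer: 5*√32629245 ≈ 28561.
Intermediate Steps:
w = 404 (w = -21 + 425 = 404)
u = 169 (u = (3 - 5*(-2))² = (3 + 10)² = 13² = 169)
T(c) = 28561 (T(c) = 169² = 28561)
√(T(13)² + w) = √(28561² + 404) = √(815730721 + 404) = √815731125 = 5*√32629245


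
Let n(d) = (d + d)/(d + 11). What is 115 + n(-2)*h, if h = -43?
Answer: 1207/9 ≈ 134.11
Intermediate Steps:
n(d) = 2*d/(11 + d) (n(d) = (2*d)/(11 + d) = 2*d/(11 + d))
115 + n(-2)*h = 115 + (2*(-2)/(11 - 2))*(-43) = 115 + (2*(-2)/9)*(-43) = 115 + (2*(-2)*(1/9))*(-43) = 115 - 4/9*(-43) = 115 + 172/9 = 1207/9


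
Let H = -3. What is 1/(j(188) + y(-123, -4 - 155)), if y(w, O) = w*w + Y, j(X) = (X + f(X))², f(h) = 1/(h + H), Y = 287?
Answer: 34225/1737330561 ≈ 1.9700e-5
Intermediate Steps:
f(h) = 1/(-3 + h) (f(h) = 1/(h - 3) = 1/(-3 + h))
j(X) = (X + 1/(-3 + X))²
y(w, O) = 287 + w² (y(w, O) = w*w + 287 = w² + 287 = 287 + w²)
1/(j(188) + y(-123, -4 - 155)) = 1/((188 + 1/(-3 + 188))² + (287 + (-123)²)) = 1/((188 + 1/185)² + (287 + 15129)) = 1/((188 + 1/185)² + 15416) = 1/((34781/185)² + 15416) = 1/(1209717961/34225 + 15416) = 1/(1737330561/34225) = 34225/1737330561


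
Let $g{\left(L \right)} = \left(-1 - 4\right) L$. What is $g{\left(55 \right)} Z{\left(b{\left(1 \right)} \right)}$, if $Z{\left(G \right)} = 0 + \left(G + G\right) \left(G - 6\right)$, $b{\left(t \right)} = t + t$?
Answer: $4400$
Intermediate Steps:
$g{\left(L \right)} = - 5 L$
$b{\left(t \right)} = 2 t$
$Z{\left(G \right)} = 2 G \left(-6 + G\right)$ ($Z{\left(G \right)} = 0 + 2 G \left(-6 + G\right) = 2 G \left(-6 + G\right)$)
$g{\left(55 \right)} Z{\left(b{\left(1 \right)} \right)} = \left(-5\right) 55 \cdot 2 \cdot 2 \cdot 1 \left(-6 + 2 \cdot 1\right) = - 275 \cdot 2 \cdot 2 \left(-6 + 2\right) = - 275 \cdot 2 \cdot 2 \left(-4\right) = \left(-275\right) \left(-16\right) = 4400$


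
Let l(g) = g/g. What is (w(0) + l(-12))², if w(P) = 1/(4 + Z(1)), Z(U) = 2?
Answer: 49/36 ≈ 1.3611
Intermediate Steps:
l(g) = 1
w(P) = ⅙ (w(P) = 1/(4 + 2) = 1/6 = ⅙)
(w(0) + l(-12))² = (⅙ + 1)² = (7/6)² = 49/36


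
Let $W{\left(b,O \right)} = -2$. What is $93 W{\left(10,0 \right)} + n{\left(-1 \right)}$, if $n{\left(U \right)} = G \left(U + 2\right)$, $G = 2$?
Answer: $-184$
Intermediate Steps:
$n{\left(U \right)} = 4 + 2 U$ ($n{\left(U \right)} = 2 \left(U + 2\right) = 2 \left(2 + U\right) = 4 + 2 U$)
$93 W{\left(10,0 \right)} + n{\left(-1 \right)} = 93 \left(-2\right) + \left(4 + 2 \left(-1\right)\right) = -186 + \left(4 - 2\right) = -186 + 2 = -184$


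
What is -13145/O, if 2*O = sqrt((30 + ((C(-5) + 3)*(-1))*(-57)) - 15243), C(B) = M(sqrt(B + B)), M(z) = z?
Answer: -26290*sqrt(3)/(3*sqrt(-5014 + 19*I*sqrt(10))) ≈ -1.2842 + 214.35*I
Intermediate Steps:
C(B) = sqrt(2)*sqrt(B) (C(B) = sqrt(B + B) = sqrt(2*B) = sqrt(2)*sqrt(B))
O = sqrt(-15042 + 57*I*sqrt(10))/2 (O = sqrt((30 + ((sqrt(2)*sqrt(-5) + 3)*(-1))*(-57)) - 15243)/2 = sqrt((30 + ((sqrt(2)*(I*sqrt(5)) + 3)*(-1))*(-57)) - 15243)/2 = sqrt((30 + ((I*sqrt(10) + 3)*(-1))*(-57)) - 15243)/2 = sqrt((30 + ((3 + I*sqrt(10))*(-1))*(-57)) - 15243)/2 = sqrt((30 + (-3 - I*sqrt(10))*(-57)) - 15243)/2 = sqrt((30 + (171 + 57*I*sqrt(10))) - 15243)/2 = sqrt((201 + 57*I*sqrt(10)) - 15243)/2 = sqrt(-15042 + 57*I*sqrt(10))/2 ≈ 0.36741 + 61.324*I)
-13145/O = -13145*2/sqrt(-15042 + 57*I*sqrt(10)) = -26290/sqrt(-15042 + 57*I*sqrt(10))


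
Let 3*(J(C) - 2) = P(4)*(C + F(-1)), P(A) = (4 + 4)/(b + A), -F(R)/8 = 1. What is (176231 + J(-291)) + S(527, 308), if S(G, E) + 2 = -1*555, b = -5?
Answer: 529420/3 ≈ 1.7647e+5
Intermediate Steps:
F(R) = -8 (F(R) = -8*1 = -8)
P(A) = 8/(-5 + A) (P(A) = (4 + 4)/(-5 + A) = 8/(-5 + A))
J(C) = 70/3 - 8*C/3 (J(C) = 2 + ((8/(-5 + 4))*(C - 8))/3 = 2 + ((8/(-1))*(-8 + C))/3 = 2 + ((8*(-1))*(-8 + C))/3 = 2 + (-8*(-8 + C))/3 = 2 + (64 - 8*C)/3 = 2 + (64/3 - 8*C/3) = 70/3 - 8*C/3)
S(G, E) = -557 (S(G, E) = -2 - 1*555 = -2 - 555 = -557)
(176231 + J(-291)) + S(527, 308) = (176231 + (70/3 - 8/3*(-291))) - 557 = (176231 + (70/3 + 776)) - 557 = (176231 + 2398/3) - 557 = 531091/3 - 557 = 529420/3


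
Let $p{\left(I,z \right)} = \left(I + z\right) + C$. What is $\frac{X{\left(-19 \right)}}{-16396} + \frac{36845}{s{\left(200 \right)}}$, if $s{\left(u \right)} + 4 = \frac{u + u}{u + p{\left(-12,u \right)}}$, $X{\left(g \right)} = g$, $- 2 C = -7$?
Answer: $- \frac{29563660697}{2389717} \approx -12371.0$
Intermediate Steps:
$C = \frac{7}{2}$ ($C = \left(- \frac{1}{2}\right) \left(-7\right) = \frac{7}{2} \approx 3.5$)
$p{\left(I,z \right)} = \frac{7}{2} + I + z$ ($p{\left(I,z \right)} = \left(I + z\right) + \frac{7}{2} = \frac{7}{2} + I + z$)
$s{\left(u \right)} = -4 + \frac{2 u}{- \frac{17}{2} + 2 u}$ ($s{\left(u \right)} = -4 + \frac{u + u}{u + \left(\frac{7}{2} - 12 + u\right)} = -4 + \frac{2 u}{u + \left(- \frac{17}{2} + u\right)} = -4 + \frac{2 u}{- \frac{17}{2} + 2 u}$)
$\frac{X{\left(-19 \right)}}{-16396} + \frac{36845}{s{\left(200 \right)}} = - \frac{19}{-16396} + \frac{36845}{4 \frac{1}{-17 + 4 \cdot 200} \left(17 - 600\right)} = \left(-19\right) \left(- \frac{1}{16396}\right) + \frac{36845}{4 \frac{1}{-17 + 800} \left(17 - 600\right)} = \frac{19}{16396} + \frac{36845}{4 \cdot \frac{1}{783} \left(-583\right)} = \frac{19}{16396} + \frac{36845}{- \frac{2332}{783}} = \frac{19}{16396} + 36845 \left(- \frac{783}{2332}\right) = \frac{19}{16396} - \frac{28849635}{2332} = - \frac{29563660697}{2389717}$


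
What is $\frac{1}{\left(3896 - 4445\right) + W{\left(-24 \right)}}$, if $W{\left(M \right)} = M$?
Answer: $- \frac{1}{573} \approx -0.0017452$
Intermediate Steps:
$\frac{1}{\left(3896 - 4445\right) + W{\left(-24 \right)}} = \frac{1}{\left(3896 - 4445\right) - 24} = \frac{1}{-549 - 24} = \frac{1}{-573} = - \frac{1}{573}$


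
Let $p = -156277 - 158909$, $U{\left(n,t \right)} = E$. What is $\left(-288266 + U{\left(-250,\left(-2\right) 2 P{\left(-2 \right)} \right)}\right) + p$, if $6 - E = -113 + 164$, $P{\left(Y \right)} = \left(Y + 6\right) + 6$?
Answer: $-603497$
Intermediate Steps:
$P{\left(Y \right)} = 12 + Y$ ($P{\left(Y \right)} = \left(6 + Y\right) + 6 = 12 + Y$)
$E = -45$ ($E = 6 - \left(-113 + 164\right) = 6 - 51 = -45$)
$U{\left(n,t \right)} = -45$
$p = -315186$
$\left(-288266 + U{\left(-250,\left(-2\right) 2 P{\left(-2 \right)} \right)}\right) + p = \left(-288266 - 45\right) - 315186 = -288311 - 315186 = -603497$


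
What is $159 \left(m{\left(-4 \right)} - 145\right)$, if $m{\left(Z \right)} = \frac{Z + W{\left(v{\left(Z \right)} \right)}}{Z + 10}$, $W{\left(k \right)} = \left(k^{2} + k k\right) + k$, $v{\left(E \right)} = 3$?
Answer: $- \frac{45209}{2} \approx -22605.0$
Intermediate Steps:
$W{\left(k \right)} = k + 2 k^{2}$ ($W{\left(k \right)} = \left(k^{2} + k^{2}\right) + k = 2 k^{2} + k = k + 2 k^{2}$)
$m{\left(Z \right)} = \frac{21 + Z}{10 + Z}$ ($m{\left(Z \right)} = \frac{Z + 3 \left(1 + 2 \cdot 3\right)}{Z + 10} = \frac{Z + 3 \left(1 + 6\right)}{10 + Z} = \frac{Z + 3 \cdot 7}{10 + Z} = \frac{Z + 21}{10 + Z} = \frac{21 + Z}{10 + Z}$)
$159 \left(m{\left(-4 \right)} - 145\right) = 159 \left(\frac{21 - 4}{10 - 4} - 145\right) = 159 \left(\frac{1}{6} \cdot 17 - 145\right) = 159 \left(\frac{17}{6} - 145\right) = 159 \left(- \frac{853}{6}\right) = - \frac{45209}{2}$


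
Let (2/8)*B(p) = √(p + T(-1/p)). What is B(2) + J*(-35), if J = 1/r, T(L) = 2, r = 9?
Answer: 37/9 ≈ 4.1111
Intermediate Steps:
B(p) = 4*√(2 + p) (B(p) = 4*√(p + 2) = 4*√(2 + p))
J = ⅑ (J = 1/9 = ⅑ ≈ 0.11111)
B(2) + J*(-35) = 4*√(2 + 2) + (⅑)*(-35) = 4*√4 - 35/9 = 4*2 - 35/9 = 8 - 35/9 = 37/9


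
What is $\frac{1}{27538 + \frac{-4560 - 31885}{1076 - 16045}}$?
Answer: $\frac{14969}{412252767} \approx 3.631 \cdot 10^{-5}$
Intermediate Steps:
$\frac{1}{27538 + \frac{-4560 - 31885}{1076 - 16045}} = \frac{1}{27538 - \frac{36445}{-14969}} = \frac{1}{27538 - - \frac{36445}{14969}} = \frac{1}{27538 + \frac{36445}{14969}} = \frac{1}{\frac{412252767}{14969}} = \frac{14969}{412252767}$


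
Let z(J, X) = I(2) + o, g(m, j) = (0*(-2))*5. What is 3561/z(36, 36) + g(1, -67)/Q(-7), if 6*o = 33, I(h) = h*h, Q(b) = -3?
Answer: 7122/19 ≈ 374.84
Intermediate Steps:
I(h) = h**2
g(m, j) = 0 (g(m, j) = 0*5 = 0)
o = 11/2 (o = (1/6)*33 = 11/2 ≈ 5.5000)
z(J, X) = 19/2 (z(J, X) = 2**2 + 11/2 = 4 + 11/2 = 19/2)
3561/z(36, 36) + g(1, -67)/Q(-7) = 3561/(19/2) + 0/(-3) = 3561*(2/19) + 0*(-1/3) = 7122/19 + 0 = 7122/19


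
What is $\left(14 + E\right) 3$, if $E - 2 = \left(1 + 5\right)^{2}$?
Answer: $156$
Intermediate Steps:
$E = 38$ ($E = 2 + \left(1 + 5\right)^{2} = 2 + 6^{2} = 2 + 36 = 38$)
$\left(14 + E\right) 3 = \left(14 + 38\right) 3 = 52 \cdot 3 = 156$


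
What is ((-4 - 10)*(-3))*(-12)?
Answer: -504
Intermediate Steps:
((-4 - 10)*(-3))*(-12) = -14*(-3)*(-12) = 42*(-12) = -504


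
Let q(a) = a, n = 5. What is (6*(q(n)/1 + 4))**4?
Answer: 8503056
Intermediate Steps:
(6*(q(n)/1 + 4))**4 = (6*(5/1 + 4))**4 = (6*(5*1 + 4))**4 = (6*(5 + 4))**4 = (6*9)**4 = 54**4 = 8503056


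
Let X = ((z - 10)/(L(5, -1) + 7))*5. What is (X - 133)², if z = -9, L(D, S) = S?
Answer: 797449/36 ≈ 22151.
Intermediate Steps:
X = -95/6 (X = ((-9 - 10)/(-1 + 7))*5 = -19/6*5 = -95/6 ≈ -15.833)
(X - 133)² = (-95/6 - 133)² = (-893/6)² = 797449/36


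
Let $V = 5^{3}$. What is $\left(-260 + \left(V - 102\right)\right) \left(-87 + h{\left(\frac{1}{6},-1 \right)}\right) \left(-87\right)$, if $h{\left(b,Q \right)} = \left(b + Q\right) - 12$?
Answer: $- \frac{4116927}{2} \approx -2.0585 \cdot 10^{6}$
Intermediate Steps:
$V = 125$
$h{\left(b,Q \right)} = -12 + Q + b$ ($h{\left(b,Q \right)} = \left(Q + b\right) - 12 = -12 + Q + b$)
$\left(-260 + \left(V - 102\right)\right) \left(-87 + h{\left(\frac{1}{6},-1 \right)}\right) \left(-87\right) = \left(-260 + \left(125 - 102\right)\right) \left(-87 - \left(13 - \frac{1}{6}\right)\right) \left(-87\right) = \left(-260 + 23\right) \left(-87 - \frac{77}{6}\right) \left(-87\right) = - 237 \left(-87 - \frac{77}{6}\right) \left(-87\right) = \left(-237\right) \left(- \frac{599}{6}\right) \left(-87\right) = \frac{47321}{2} \left(-87\right) = - \frac{4116927}{2}$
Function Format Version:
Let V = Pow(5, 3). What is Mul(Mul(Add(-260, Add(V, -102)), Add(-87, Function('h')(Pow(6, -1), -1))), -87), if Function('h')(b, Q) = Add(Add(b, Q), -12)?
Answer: Rational(-4116927, 2) ≈ -2.0585e+6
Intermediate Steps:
V = 125
Function('h')(b, Q) = Add(-12, Q, b) (Function('h')(b, Q) = Add(Add(Q, b), -12) = Add(-12, Q, b))
Mul(Mul(Add(-260, Add(V, -102)), Add(-87, Function('h')(Pow(6, -1), -1))), -87) = Mul(Mul(Add(-260, Add(125, -102)), Add(-87, Add(-12, -1, Pow(6, -1)))), -87) = Mul(Mul(Add(-260, 23), Add(-87, Add(-12, -1, Rational(1, 6)))), -87) = Mul(Mul(-237, Add(-87, Rational(-77, 6))), -87) = Mul(Mul(-237, Rational(-599, 6)), -87) = Mul(Rational(47321, 2), -87) = Rational(-4116927, 2)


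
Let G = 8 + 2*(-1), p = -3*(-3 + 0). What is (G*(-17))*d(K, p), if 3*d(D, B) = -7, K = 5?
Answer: 238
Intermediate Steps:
p = 9 (p = -3*(-3) = 9)
d(D, B) = -7/3 (d(D, B) = (1/3)*(-7) = -7/3)
G = 6 (G = 8 - 2 = 6)
(G*(-17))*d(K, p) = (6*(-17))*(-7/3) = -102*(-7/3) = 238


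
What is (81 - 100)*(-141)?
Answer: 2679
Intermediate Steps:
(81 - 100)*(-141) = -19*(-141) = 2679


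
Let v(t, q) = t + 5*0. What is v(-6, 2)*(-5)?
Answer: 30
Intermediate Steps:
v(t, q) = t (v(t, q) = t + 0 = t)
v(-6, 2)*(-5) = -6*(-5) = 30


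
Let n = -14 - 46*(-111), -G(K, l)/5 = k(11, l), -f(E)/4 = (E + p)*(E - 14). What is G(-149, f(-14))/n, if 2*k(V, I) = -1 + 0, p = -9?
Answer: 5/10184 ≈ 0.00049097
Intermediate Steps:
f(E) = -4*(-14 + E)*(-9 + E) (f(E) = -4*(E - 9)*(E - 14) = -4*(-9 + E)*(-14 + E) = -4*(-14 + E)*(-9 + E))
k(V, I) = -1/2 (k(V, I) = (-1 + 0)/2 = (1/2)*(-1) = -1/2)
G(K, l) = 5/2 (G(K, l) = -5*(-1/2) = 5/2)
n = 5092 (n = -14 + 5106 = 5092)
G(-149, f(-14))/n = (5/2)/5092 = (5/2)*(1/5092) = 5/10184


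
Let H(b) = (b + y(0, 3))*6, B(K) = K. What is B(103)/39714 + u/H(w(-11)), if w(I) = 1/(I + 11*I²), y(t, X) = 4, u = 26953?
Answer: 235491061183/209729634 ≈ 1122.8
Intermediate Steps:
H(b) = 24 + 6*b (H(b) = (b + 4)*6 = (4 + b)*6 = 24 + 6*b)
B(103)/39714 + u/H(w(-11)) = 103/39714 + 26953/(24 + 6*(1/((-11)*(1 + 11*(-11))))) = 103*(1/39714) + 26953/(24 + 6*(-1/(11*(1 - 121)))) = 103/39714 + 26953/(24 + 6*(-1/11/(-120))) = 103/39714 + 26953/(24 + 6*(-1/11*(-1/120))) = 103/39714 + 26953/(24 + 6*(1/1320)) = 103/39714 + 26953/(24 + 1/220) = 103/39714 + 26953/(5281/220) = 103/39714 + 26953*(220/5281) = 103/39714 + 5929660/5281 = 235491061183/209729634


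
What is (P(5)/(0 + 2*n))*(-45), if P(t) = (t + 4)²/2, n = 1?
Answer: -3645/4 ≈ -911.25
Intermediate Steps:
P(t) = (4 + t)²/2 (P(t) = (4 + t)²*(½) = (4 + t)²/2)
(P(5)/(0 + 2*n))*(-45) = (((4 + 5)²/2)/(0 + 2*1))*(-45) = (((½)*9²)/(0 + 2))*(-45) = (((½)*81)/2)*(-45) = ((81/2)*(½))*(-45) = (81/4)*(-45) = -3645/4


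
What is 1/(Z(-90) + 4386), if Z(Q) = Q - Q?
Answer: 1/4386 ≈ 0.00022800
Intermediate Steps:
Z(Q) = 0
1/(Z(-90) + 4386) = 1/(0 + 4386) = 1/4386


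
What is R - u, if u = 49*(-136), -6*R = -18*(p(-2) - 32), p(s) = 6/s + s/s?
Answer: 6562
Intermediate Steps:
p(s) = 1 + 6/s (p(s) = 6/s + 1 = 1 + 6/s)
R = -102 (R = -(-3)*((6 - 2)/(-2) - 32) = -(-3)*(-½*4 - 32) = -(-3)*(-2 - 32) = -(-3)*(-34) = -⅙*612 = -102)
u = -6664
R - u = -102 - 1*(-6664) = -102 + 6664 = 6562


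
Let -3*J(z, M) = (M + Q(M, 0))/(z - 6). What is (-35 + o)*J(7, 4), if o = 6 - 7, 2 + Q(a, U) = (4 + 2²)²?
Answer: 792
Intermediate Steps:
Q(a, U) = 62 (Q(a, U) = -2 + (4 + 2²)² = -2 + (4 + 4)² = -2 + 8² = -2 + 64 = 62)
o = -1
J(z, M) = -(62 + M)/(3*(-6 + z)) (J(z, M) = -(M + 62)/(3*(z - 6)) = -(62 + M)/(3*(-6 + z)))
(-35 + o)*J(7, 4) = (-35 - 1)*((-62 - 1*4)/(3*(-6 + 7))) = -12*(-62 - 4)/1 = -12*(-66) = -36*(-22) = 792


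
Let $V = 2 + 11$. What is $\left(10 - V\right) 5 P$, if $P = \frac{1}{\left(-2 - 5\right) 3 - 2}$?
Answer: $\frac{15}{23} \approx 0.65217$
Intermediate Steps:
$V = 13$
$P = - \frac{1}{23}$ ($P = \frac{1}{\left(-7\right) 3 - 2} = \frac{1}{-21 - 2} = \frac{1}{-23} = - \frac{1}{23} \approx -0.043478$)
$\left(10 - V\right) 5 P = \left(10 - 13\right) 5 \left(- \frac{1}{23}\right) = \left(-3\right) 5 \left(- \frac{1}{23}\right) = \left(-15\right) \left(- \frac{1}{23}\right) = \frac{15}{23}$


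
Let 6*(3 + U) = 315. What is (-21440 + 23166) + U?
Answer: 3551/2 ≈ 1775.5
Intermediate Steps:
U = 99/2 (U = -3 + (1/6)*315 = -3 + 105/2 = 99/2 ≈ 49.500)
(-21440 + 23166) + U = (-21440 + 23166) + 99/2 = 1726 + 99/2 = 3551/2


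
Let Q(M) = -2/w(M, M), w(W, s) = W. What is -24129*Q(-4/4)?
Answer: -48258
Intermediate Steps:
Q(M) = -2/M
-24129*Q(-4/4) = -(-48258)/((-4/4)) = -(-48258)/((-4*¼)) = -(-48258)/(-1) = -(-48258)*(-1) = -24129*2 = -48258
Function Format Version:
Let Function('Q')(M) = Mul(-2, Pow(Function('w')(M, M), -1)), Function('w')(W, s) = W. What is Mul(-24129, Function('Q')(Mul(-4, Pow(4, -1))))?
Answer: -48258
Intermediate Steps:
Function('Q')(M) = Mul(-2, Pow(M, -1))
Mul(-24129, Function('Q')(Mul(-4, Pow(4, -1)))) = Mul(-24129, Mul(-2, Pow(Mul(-4, Pow(4, -1)), -1))) = Mul(-24129, Mul(-2, Pow(Mul(-4, Rational(1, 4)), -1))) = Mul(-24129, Mul(-2, Pow(-1, -1))) = Mul(-24129, Mul(-2, -1)) = Mul(-24129, 2) = -48258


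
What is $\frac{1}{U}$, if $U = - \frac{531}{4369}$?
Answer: $- \frac{4369}{531} \approx -8.2279$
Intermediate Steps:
$U = - \frac{531}{4369}$ ($U = \left(-531\right) \frac{1}{4369} = - \frac{531}{4369} \approx -0.12154$)
$\frac{1}{U} = \frac{1}{- \frac{531}{4369}} = - \frac{4369}{531}$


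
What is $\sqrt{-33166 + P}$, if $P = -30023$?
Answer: $3 i \sqrt{7021} \approx 251.37 i$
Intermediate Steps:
$\sqrt{-33166 + P} = \sqrt{-33166 - 30023} = \sqrt{-63189} = 3 i \sqrt{7021}$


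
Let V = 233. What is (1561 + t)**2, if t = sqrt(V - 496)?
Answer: (1561 + I*sqrt(263))**2 ≈ 2.4365e+6 + 5.063e+4*I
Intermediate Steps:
t = I*sqrt(263) (t = sqrt(233 - 496) = sqrt(-263) = I*sqrt(263) ≈ 16.217*I)
(1561 + t)**2 = (1561 + I*sqrt(263))**2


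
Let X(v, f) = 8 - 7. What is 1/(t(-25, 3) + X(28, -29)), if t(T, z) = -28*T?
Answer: 1/701 ≈ 0.0014265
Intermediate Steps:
X(v, f) = 1
1/(t(-25, 3) + X(28, -29)) = 1/(-28*(-25) + 1) = 1/(700 + 1) = 1/701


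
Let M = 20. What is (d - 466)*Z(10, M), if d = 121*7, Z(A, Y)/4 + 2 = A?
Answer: 12192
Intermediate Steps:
Z(A, Y) = -8 + 4*A
d = 847
(d - 466)*Z(10, M) = (847 - 466)*(-8 + 4*10) = 381*(-8 + 40) = 381*32 = 12192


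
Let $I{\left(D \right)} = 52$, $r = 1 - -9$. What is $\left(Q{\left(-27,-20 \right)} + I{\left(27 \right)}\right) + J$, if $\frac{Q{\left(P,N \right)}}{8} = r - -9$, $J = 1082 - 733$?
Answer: $553$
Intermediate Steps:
$r = 10$ ($r = 1 + 9 = 10$)
$J = 349$
$Q{\left(P,N \right)} = 152$ ($Q{\left(P,N \right)} = 8 \left(10 - -9\right) = 8 \left(10 + 9\right) = 8 \cdot 19 = 152$)
$\left(Q{\left(-27,-20 \right)} + I{\left(27 \right)}\right) + J = \left(152 + 52\right) + 349 = 204 + 349 = 553$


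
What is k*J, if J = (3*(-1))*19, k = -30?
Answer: 1710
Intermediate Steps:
J = -57 (J = -3*19 = -57)
k*J = -30*(-57) = 1710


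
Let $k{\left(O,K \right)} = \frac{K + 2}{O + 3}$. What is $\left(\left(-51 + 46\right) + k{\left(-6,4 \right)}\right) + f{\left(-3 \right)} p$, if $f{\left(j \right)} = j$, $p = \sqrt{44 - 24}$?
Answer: $-7 - 6 \sqrt{5} \approx -20.416$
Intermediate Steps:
$k{\left(O,K \right)} = \frac{2 + K}{3 + O}$
$p = 2 \sqrt{5}$ ($p = \sqrt{20} = 2 \sqrt{5} \approx 4.4721$)
$\left(\left(-51 + 46\right) + k{\left(-6,4 \right)}\right) + f{\left(-3 \right)} p = \left(\left(-51 + 46\right) + \frac{2 + 4}{3 - 6}\right) - 3 \cdot 2 \sqrt{5} = \left(-5 + \frac{1}{-3} \cdot 6\right) - 6 \sqrt{5} = \left(-5 - 2\right) - 6 \sqrt{5} = -7 - 6 \sqrt{5}$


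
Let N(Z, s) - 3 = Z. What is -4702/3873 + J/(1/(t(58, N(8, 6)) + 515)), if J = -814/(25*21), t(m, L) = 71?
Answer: -616635014/677775 ≈ -909.79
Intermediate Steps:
N(Z, s) = 3 + Z
J = -814/525 ≈ -1.5505
-4702/3873 + J/(1/(t(58, N(8, 6)) + 515)) = -4702/3873 - 814/(525*(1/(71 + 515))) = -4702*1/3873 - 814/(525*(1/586)) = -4702/3873 - 814/(525*1/586) = -4702/3873 - 814/525*586 = -4702/3873 - 477004/525 = -616635014/677775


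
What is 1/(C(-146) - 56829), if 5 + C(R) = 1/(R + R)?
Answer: -292/16595529 ≈ -1.7595e-5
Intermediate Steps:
C(R) = -5 + 1/(2*R) (C(R) = -5 + 1/(R + R) = -5 + 1/(2*R))
1/(C(-146) - 56829) = 1/((-5 + (1/2)/(-146)) - 56829) = 1/((-5 + (1/2)*(-1/146)) - 56829) = 1/((-5 - 1/292) - 56829) = 1/(-1461/292 - 56829) = 1/(-16595529/292) = -292/16595529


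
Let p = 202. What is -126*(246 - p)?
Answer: -5544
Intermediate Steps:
-126*(246 - p) = -126*(246 - 1*202) = -126*(246 - 202) = -126*44 = -5544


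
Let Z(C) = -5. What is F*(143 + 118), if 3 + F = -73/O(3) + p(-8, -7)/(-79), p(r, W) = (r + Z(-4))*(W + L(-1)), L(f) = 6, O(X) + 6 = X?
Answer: 436479/79 ≈ 5525.0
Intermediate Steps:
O(X) = -6 + X
p(r, W) = (-5 + r)*(6 + W) (p(r, W) = (r - 5)*(W + 6) = (-5 + r)*(6 + W))
F = 5017/237 (F = -3 + (-73/(-6 + 3) + (-30 - 5*(-7) + 6*(-8) - 7*(-8))/(-79)) = -3 + (-73/(-3) + (-30 + 35 - 48 + 56)*(-1/79)) = -3 + (-73*(-⅓) + 13*(-1/79)) = -3 + (73/3 - 13/79) = -3 + 5728/237 = 5017/237 ≈ 21.169)
F*(143 + 118) = 5017*(143 + 118)/237 = (5017/237)*261 = 436479/79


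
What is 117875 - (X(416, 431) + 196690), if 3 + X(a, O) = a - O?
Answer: -78797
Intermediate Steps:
X(a, O) = -3 + a - O (X(a, O) = -3 + (a - O) = -3 + a - O)
117875 - (X(416, 431) + 196690) = 117875 - ((-3 + 416 - 1*431) + 196690) = 117875 - ((-3 + 416 - 431) + 196690) = 117875 - (-18 + 196690) = 117875 - 1*196672 = 117875 - 196672 = -78797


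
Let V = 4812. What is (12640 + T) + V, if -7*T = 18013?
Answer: 104151/7 ≈ 14879.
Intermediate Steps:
T = -18013/7 (T = -1/7*18013 = -18013/7 ≈ -2573.3)
(12640 + T) + V = (12640 - 18013/7) + 4812 = 70467/7 + 4812 = 104151/7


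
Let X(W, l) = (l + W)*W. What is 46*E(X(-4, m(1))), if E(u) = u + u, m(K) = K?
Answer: 1104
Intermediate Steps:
X(W, l) = W*(W + l) (X(W, l) = (W + l)*W = W*(W + l))
E(u) = 2*u
46*E(X(-4, m(1))) = 46*(2*(-4*(-4 + 1))) = 46*(2*(-4*(-3))) = 46*(2*12) = 46*24 = 1104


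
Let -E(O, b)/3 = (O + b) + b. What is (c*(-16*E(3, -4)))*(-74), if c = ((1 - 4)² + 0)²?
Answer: 1438560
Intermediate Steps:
E(O, b) = -6*b - 3*O (E(O, b) = -3*((O + b) + b) = -3*(O + 2*b) = -6*b - 3*O)
c = 81 (c = ((-3)² + 0)² = (9 + 0)² = 9² = 81)
(c*(-16*E(3, -4)))*(-74) = (81*(-16*(-6*(-4) - 3*3)))*(-74) = (81*(-16*(24 - 9)))*(-74) = (81*(-16*15))*(-74) = (81*(-240))*(-74) = -19440*(-74) = 1438560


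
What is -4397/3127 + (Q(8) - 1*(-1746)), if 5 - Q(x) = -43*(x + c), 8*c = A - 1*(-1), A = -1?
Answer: 6546668/3127 ≈ 2093.6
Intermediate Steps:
c = 0 (c = (-1 - 1*(-1))/8 = (-1 + 1)/8 = (⅛)*0 = 0)
Q(x) = 5 + 43*x (Q(x) = 5 - (-43)*(x + 0) = 5 - (-43)*x = 5 + 43*x)
-4397/3127 + (Q(8) - 1*(-1746)) = -4397/3127 + ((5 + 43*8) - 1*(-1746)) = -4397*1/3127 + ((5 + 344) + 1746) = -4397/3127 + (349 + 1746) = -4397/3127 + 2095 = 6546668/3127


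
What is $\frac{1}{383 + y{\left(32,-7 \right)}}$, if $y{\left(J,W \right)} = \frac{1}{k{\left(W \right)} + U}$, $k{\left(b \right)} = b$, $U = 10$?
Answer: $\frac{3}{1150} \approx 0.0026087$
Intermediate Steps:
$y{\left(J,W \right)} = \frac{1}{10 + W}$ ($y{\left(J,W \right)} = \frac{1}{W + 10} = \frac{1}{10 + W}$)
$\frac{1}{383 + y{\left(32,-7 \right)}} = \frac{1}{383 + \frac{1}{10 - 7}} = \frac{1}{383 + \frac{1}{3}} = \frac{1}{\frac{1150}{3}} = \frac{3}{1150}$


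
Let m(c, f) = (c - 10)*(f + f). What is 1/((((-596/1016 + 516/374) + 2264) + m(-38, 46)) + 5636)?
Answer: 47498/165520701 ≈ 0.00028696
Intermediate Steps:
m(c, f) = 2*f*(-10 + c) (m(c, f) = (-10 + c)*(2*f) = 2*f*(-10 + c))
1/((((-596/1016 + 516/374) + 2264) + m(-38, 46)) + 5636) = 1/((((-596/1016 + 516/374) + 2264) + 2*46*(-10 - 38)) + 5636) = 1/((((-596*1/1016 + 516*(1/374)) + 2264) + 2*46*(-48)) + 5636) = 1/((((-149/254 + 258/187) + 2264) - 4416) + 5636) = 1/(((37669/47498 + 2264) - 4416) + 5636) = 1/((107573141/47498 - 4416) + 5636) = 1/(-102178027/47498 + 5636) = 1/(165520701/47498) = 47498/165520701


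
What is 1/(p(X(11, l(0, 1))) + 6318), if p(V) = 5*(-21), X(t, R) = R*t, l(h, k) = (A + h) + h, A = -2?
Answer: 1/6213 ≈ 0.00016095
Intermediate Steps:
l(h, k) = -2 + 2*h (l(h, k) = (-2 + h) + h = -2 + 2*h)
p(V) = -105
1/(p(X(11, l(0, 1))) + 6318) = 1/(-105 + 6318) = 1/6213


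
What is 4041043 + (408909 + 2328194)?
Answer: 6778146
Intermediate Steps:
4041043 + (408909 + 2328194) = 4041043 + 2737103 = 6778146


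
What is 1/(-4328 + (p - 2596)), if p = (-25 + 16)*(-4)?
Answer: -1/6888 ≈ -0.00014518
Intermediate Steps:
p = 36 (p = -9*(-4) = 36)
1/(-4328 + (p - 2596)) = 1/(-4328 + (36 - 2596)) = 1/(-4328 - 2560) = 1/(-6888) = -1/6888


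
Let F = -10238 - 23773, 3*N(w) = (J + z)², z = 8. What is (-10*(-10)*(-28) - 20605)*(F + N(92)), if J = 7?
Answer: 794272080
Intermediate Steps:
N(w) = 75 (N(w) = (7 + 8)²/3 = (⅓)*15² = (⅓)*225 = 75)
F = -34011
(-10*(-10)*(-28) - 20605)*(F + N(92)) = (-10*(-10)*(-28) - 20605)*(-34011 + 75) = (100*(-28) - 20605)*(-33936) = (-2800 - 20605)*(-33936) = -23405*(-33936) = 794272080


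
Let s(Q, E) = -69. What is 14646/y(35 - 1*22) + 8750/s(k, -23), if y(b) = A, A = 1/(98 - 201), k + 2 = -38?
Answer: -104097872/69 ≈ -1.5087e+6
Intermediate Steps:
k = -40 (k = -2 - 38 = -40)
A = -1/103 (A = 1/(-103) = -1/103 ≈ -0.0097087)
y(b) = -1/103
14646/y(35 - 1*22) + 8750/s(k, -23) = 14646/(-1/103) + 8750/(-69) = 14646*(-103) + 8750*(-1/69) = -1508538 - 8750/69 = -104097872/69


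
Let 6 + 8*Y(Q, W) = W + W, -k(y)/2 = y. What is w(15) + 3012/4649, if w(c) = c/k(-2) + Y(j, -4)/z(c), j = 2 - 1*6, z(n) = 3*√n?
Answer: 81783/18596 - 7*√15/180 ≈ 4.2473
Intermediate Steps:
k(y) = -2*y
j = -4 (j = 2 - 6 = -4)
Y(Q, W) = -¾ + W/4 (Y(Q, W) = -¾ + (W + W)/8 = -¾ + (2*W)/8 = -¾ + W/4)
w(c) = -7/(12*√c) + c/4 (w(c) = c/((-2*(-2))) + (-¾ + (¼)*(-4))/((3*√c)) = c/4 + (-¾ - 1)*(1/(3*√c)) = c*(¼) - 7/(12*√c) = c/4 - 7/(12*√c) = -7/(12*√c) + c/4)
w(15) + 3012/4649 = (-7*√15/180 + (¼)*15) + 3012/4649 = (-7*√15/180 + 15/4) + 3012*(1/4649) = (-7*√15/180 + 15/4) + 3012/4649 = (15/4 - 7*√15/180) + 3012/4649 = 81783/18596 - 7*√15/180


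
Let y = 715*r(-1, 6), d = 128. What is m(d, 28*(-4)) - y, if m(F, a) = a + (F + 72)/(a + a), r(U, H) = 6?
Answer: -123281/28 ≈ -4402.9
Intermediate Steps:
y = 4290 (y = 715*6 = 4290)
m(F, a) = a + (72 + F)/(2*a) (m(F, a) = a + (72 + F)/((2*a)) = a + (72 + F)*(1/(2*a)) = a + (72 + F)/(2*a))
m(d, 28*(-4)) - y = (36 + (28*(-4))² + (½)*128)/((28*(-4))) - 1*4290 = (36 + (-112)² + 64)/(-112) - 4290 = -(36 + 12544 + 64)/112 - 4290 = -1/112*12644 - 4290 = -3161/28 - 4290 = -123281/28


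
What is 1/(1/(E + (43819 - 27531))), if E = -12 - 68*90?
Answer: 10156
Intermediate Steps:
E = -6132 (E = -12 - 6120 = -6132)
1/(1/(E + (43819 - 27531))) = 1/(1/(-6132 + (43819 - 27531))) = 1/(1/(-6132 + 16288)) = 1/(1/10156) = 10156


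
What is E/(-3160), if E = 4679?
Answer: -4679/3160 ≈ -1.4807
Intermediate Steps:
E/(-3160) = 4679/(-3160) = 4679*(-1/3160) = -4679/3160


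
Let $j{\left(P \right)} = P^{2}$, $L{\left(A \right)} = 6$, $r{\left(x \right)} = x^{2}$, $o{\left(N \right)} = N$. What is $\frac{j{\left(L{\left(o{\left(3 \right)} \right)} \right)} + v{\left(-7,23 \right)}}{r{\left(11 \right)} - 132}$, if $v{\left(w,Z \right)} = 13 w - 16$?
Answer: $\frac{71}{11} \approx 6.4545$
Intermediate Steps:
$v{\left(w,Z \right)} = -16 + 13 w$
$\frac{j{\left(L{\left(o{\left(3 \right)} \right)} \right)} + v{\left(-7,23 \right)}}{r{\left(11 \right)} - 132} = \frac{6^{2} + \left(-16 + 13 \left(-7\right)\right)}{11^{2} - 132} = \frac{36 - 107}{121 - 132} = \frac{36 - 107}{-11} = \left(-71\right) \left(- \frac{1}{11}\right) = \frac{71}{11}$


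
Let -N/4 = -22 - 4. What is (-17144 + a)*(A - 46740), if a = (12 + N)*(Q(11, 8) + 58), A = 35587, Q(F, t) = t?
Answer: 105819664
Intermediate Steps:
N = 104 (N = -4*(-22 - 4) = -4*(-26) = 104)
a = 7656 (a = (12 + 104)*(8 + 58) = 116*66 = 7656)
(-17144 + a)*(A - 46740) = (-17144 + 7656)*(35587 - 46740) = -9488*(-11153) = 105819664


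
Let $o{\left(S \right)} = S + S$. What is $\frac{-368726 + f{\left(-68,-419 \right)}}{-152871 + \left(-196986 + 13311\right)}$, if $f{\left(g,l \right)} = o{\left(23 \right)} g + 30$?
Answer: $\frac{185912}{168273} \approx 1.1048$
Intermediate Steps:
$o{\left(S \right)} = 2 S$
$f{\left(g,l \right)} = 30 + 46 g$ ($f{\left(g,l \right)} = 2 \cdot 23 g + 30 = 46 g + 30 = 30 + 46 g$)
$\frac{-368726 + f{\left(-68,-419 \right)}}{-152871 + \left(-196986 + 13311\right)} = \frac{-368726 + \left(30 + 46 \left(-68\right)\right)}{-152871 + \left(-196986 + 13311\right)} = \frac{-368726 + \left(30 - 3128\right)}{-152871 - 183675} = \frac{-368726 - 3098}{-336546} = \left(-371824\right) \left(- \frac{1}{336546}\right) = \frac{185912}{168273}$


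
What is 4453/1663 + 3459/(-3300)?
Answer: 2980861/1829300 ≈ 1.6295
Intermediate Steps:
4453/1663 + 3459/(-3300) = 4453*(1/1663) + 3459*(-1/3300) = 4453/1663 - 1153/1100 = 2980861/1829300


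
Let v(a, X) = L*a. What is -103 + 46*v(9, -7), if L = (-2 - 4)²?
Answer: 14801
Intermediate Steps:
L = 36 (L = (-6)² = 36)
v(a, X) = 36*a
-103 + 46*v(9, -7) = -103 + 46*(36*9) = -103 + 46*324 = -103 + 14904 = 14801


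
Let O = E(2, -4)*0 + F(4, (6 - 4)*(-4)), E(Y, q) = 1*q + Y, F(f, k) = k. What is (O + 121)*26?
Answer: 2938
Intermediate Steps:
E(Y, q) = Y + q (E(Y, q) = q + Y = Y + q)
O = -8 (O = (2 - 4)*0 + (6 - 4)*(-4) = -2*0 + 2*(-4) = 0 - 8 = -8)
(O + 121)*26 = (-8 + 121)*26 = 113*26 = 2938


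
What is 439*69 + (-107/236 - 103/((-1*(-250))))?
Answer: 893558971/29500 ≈ 30290.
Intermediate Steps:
439*69 + (-107/236 - 103/((-1*(-250)))) = 30291 + (-107*1/236 - 103/250) = 30291 + (-107/236 - 103*1/250) = 30291 + (-107/236 - 103/250) = 30291 - 25529/29500 = 893558971/29500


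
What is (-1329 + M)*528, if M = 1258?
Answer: -37488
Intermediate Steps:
(-1329 + M)*528 = (-1329 + 1258)*528 = -71*528 = -37488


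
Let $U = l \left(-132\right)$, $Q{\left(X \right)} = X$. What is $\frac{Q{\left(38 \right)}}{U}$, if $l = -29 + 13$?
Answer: $\frac{19}{1056} \approx 0.017992$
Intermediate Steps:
$l = -16$
$U = 2112$ ($U = \left(-16\right) \left(-132\right) = 2112$)
$\frac{Q{\left(38 \right)}}{U} = \frac{38}{2112} = 38 \cdot \frac{1}{2112} = \frac{19}{1056}$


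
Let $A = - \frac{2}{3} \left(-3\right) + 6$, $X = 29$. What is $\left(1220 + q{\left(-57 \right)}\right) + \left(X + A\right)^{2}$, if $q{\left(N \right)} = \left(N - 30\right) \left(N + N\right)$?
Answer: $12507$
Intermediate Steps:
$q{\left(N \right)} = 2 N \left(-30 + N\right)$ ($q{\left(N \right)} = \left(-30 + N\right) 2 N = 2 N \left(-30 + N\right)$)
$A = 8$ ($A = \left(-2\right) \frac{1}{3} \left(-3\right) + 6 = \left(- \frac{2}{3}\right) \left(-3\right) + 6 = 2 + 6 = 8$)
$\left(1220 + q{\left(-57 \right)}\right) + \left(X + A\right)^{2} = \left(1220 + 2 \left(-57\right) \left(-30 - 57\right)\right) + \left(29 + 8\right)^{2} = \left(1220 + 2 \left(-57\right) \left(-87\right)\right) + 37^{2} = \left(1220 + 9918\right) + 1369 = 11138 + 1369 = 12507$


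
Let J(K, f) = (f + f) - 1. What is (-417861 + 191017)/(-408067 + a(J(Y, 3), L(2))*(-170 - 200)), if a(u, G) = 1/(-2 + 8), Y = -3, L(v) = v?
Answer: 340266/612193 ≈ 0.55581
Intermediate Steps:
J(K, f) = -1 + 2*f (J(K, f) = 2*f - 1 = -1 + 2*f)
a(u, G) = ⅙ (a(u, G) = 1/6 = ⅙)
(-417861 + 191017)/(-408067 + a(J(Y, 3), L(2))*(-170 - 200)) = (-417861 + 191017)/(-408067 + (-170 - 200)/6) = -226844/(-408067 + (⅙)*(-370)) = -226844/(-408067 - 185/3) = -226844/(-1224386/3) = -226844*(-3/1224386) = 340266/612193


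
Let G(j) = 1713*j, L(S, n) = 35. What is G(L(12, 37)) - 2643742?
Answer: -2583787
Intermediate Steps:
G(L(12, 37)) - 2643742 = 1713*35 - 2643742 = 59955 - 2643742 = -2583787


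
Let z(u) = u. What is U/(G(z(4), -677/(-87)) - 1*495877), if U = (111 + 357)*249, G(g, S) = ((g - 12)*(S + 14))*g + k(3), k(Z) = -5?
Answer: -5069142/21601187 ≈ -0.23467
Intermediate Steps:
G(g, S) = -5 + g*(-12 + g)*(14 + S) (G(g, S) = ((g - 12)*(S + 14))*g - 5 = ((-12 + g)*(14 + S))*g - 5 = g*(-12 + g)*(14 + S) - 5 = -5 + g*(-12 + g)*(14 + S))
U = 116532 (U = 468*249 = 116532)
U/(G(z(4), -677/(-87)) - 1*495877) = 116532/((-5 - 168*4 + 14*4² - 677/(-87)*4² - 12*(-677/(-87))*4) - 1*495877) = 116532/((-5 - 672 + 14*16 - 677*(-1/87)*16 - 12*(-677*(-1/87))*4) - 495877) = 116532/((-5 - 672 + 224 + (677/87)*16 - 12*677/87*4) - 495877) = 116532/((-5 - 672 + 224 + 10832/87 - 10832/29) - 495877) = 116532/(-61075/87 - 495877) = 116532/(-43202374/87) = 116532*(-87/43202374) = -5069142/21601187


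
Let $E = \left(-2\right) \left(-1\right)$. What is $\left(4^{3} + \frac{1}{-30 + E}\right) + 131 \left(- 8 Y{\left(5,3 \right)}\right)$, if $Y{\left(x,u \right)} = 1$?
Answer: $- \frac{27553}{28} \approx -984.04$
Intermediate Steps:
$E = 2$
$\left(4^{3} + \frac{1}{-30 + E}\right) + 131 \left(- 8 Y{\left(5,3 \right)}\right) = \left(4^{3} + \frac{1}{-30 + 2}\right) + 131 \left(\left(-8\right) 1\right) = \left(64 + \frac{1}{-28}\right) + 131 \left(-8\right) = \left(64 - \frac{1}{28}\right) - 1048 = \frac{1791}{28} - 1048 = - \frac{27553}{28}$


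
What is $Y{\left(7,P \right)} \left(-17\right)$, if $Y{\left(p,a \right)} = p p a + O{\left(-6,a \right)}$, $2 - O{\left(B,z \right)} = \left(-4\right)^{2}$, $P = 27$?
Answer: $-22253$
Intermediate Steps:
$O{\left(B,z \right)} = -14$ ($O{\left(B,z \right)} = 2 - \left(-4\right)^{2} = 2 - 16 = -14$)
$Y{\left(p,a \right)} = -14 + a p^{2}$ ($Y{\left(p,a \right)} = p p a - 14 = p^{2} a - 14 = a p^{2} - 14 = -14 + a p^{2}$)
$Y{\left(7,P \right)} \left(-17\right) = \left(-14 + 27 \cdot 7^{2}\right) \left(-17\right) = \left(-14 + 27 \cdot 49\right) \left(-17\right) = \left(-14 + 1323\right) \left(-17\right) = 1309 \left(-17\right) = -22253$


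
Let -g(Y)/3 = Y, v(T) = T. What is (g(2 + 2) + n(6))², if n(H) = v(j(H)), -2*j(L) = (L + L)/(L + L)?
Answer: 625/4 ≈ 156.25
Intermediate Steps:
j(L) = -½ (j(L) = -(L + L)/(2*(L + L)) = -2*L/(2*(2*L)) = -2*L*1/(2*L)/2 = -½*1 = -½)
g(Y) = -3*Y
n(H) = -½
(g(2 + 2) + n(6))² = (-3*(2 + 2) - ½)² = (-3*4 - ½)² = (-12 - ½)² = (-25/2)² = 625/4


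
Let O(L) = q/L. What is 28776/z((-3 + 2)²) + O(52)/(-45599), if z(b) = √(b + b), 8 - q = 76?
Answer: 17/592787 + 14388*√2 ≈ 20348.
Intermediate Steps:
q = -68 (q = 8 - 1*76 = 8 - 76 = -68)
O(L) = -68/L
z(b) = √2*√b (z(b) = √(2*b) = √2*√b)
28776/z((-3 + 2)²) + O(52)/(-45599) = 28776/((√2*√((-3 + 2)²))) - 68/52/(-45599) = 28776/((√2*√((-1)²))) - 68*1/52*(-1/45599) = 28776/((√2*√1)) - 17/13*(-1/45599) = 28776/((√2*1)) + 17/592787 = 28776/(√2) + 17/592787 = 28776*(√2/2) + 17/592787 = 14388*√2 + 17/592787 = 17/592787 + 14388*√2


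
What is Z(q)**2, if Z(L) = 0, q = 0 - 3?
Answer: 0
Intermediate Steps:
q = -3
Z(q)**2 = 0**2 = 0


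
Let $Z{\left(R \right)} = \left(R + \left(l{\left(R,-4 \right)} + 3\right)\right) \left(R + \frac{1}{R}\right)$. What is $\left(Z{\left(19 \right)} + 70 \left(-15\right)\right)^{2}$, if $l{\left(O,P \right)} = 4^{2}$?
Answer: $106276$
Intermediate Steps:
$l{\left(O,P \right)} = 16$
$Z{\left(R \right)} = \left(19 + R\right) \left(R + \frac{1}{R}\right)$ ($Z{\left(R \right)} = \left(R + \left(16 + 3\right)\right) \left(R + \frac{1}{R}\right) = \left(R + 19\right) \left(R + \frac{1}{R}\right) = \left(19 + R\right) \left(R + \frac{1}{R}\right)$)
$\left(Z{\left(19 \right)} + 70 \left(-15\right)\right)^{2} = \left(\left(1 + 19^{2} + 19 \cdot 19 + \frac{19}{19}\right) + 70 \left(-15\right)\right)^{2} = \left(\left(1 + 361 + 361 + 19 \cdot \frac{1}{19}\right) - 1050\right)^{2} = \left(\left(1 + 361 + 361 + 1\right) - 1050\right)^{2} = \left(724 - 1050\right)^{2} = \left(-326\right)^{2} = 106276$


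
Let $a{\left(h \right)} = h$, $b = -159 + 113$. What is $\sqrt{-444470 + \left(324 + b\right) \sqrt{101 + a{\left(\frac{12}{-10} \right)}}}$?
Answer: $\frac{\sqrt{-11111750 + 1390 \sqrt{2495}}}{5} \approx 664.6 i$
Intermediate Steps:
$b = -46$
$\sqrt{-444470 + \left(324 + b\right) \sqrt{101 + a{\left(\frac{12}{-10} \right)}}} = \sqrt{-444470 + \left(324 - 46\right) \sqrt{101 + \frac{12}{-10}}} = \sqrt{-444470 + 278 \sqrt{101 + 12 \left(- \frac{1}{10}\right)}} = \sqrt{-444470 + 278 \sqrt{101 - \frac{6}{5}}} = \sqrt{-444470 + 278 \sqrt{\frac{499}{5}}} = \sqrt{-444470 + 278 \frac{\sqrt{2495}}{5}} = \sqrt{-444470 + \frac{278 \sqrt{2495}}{5}}$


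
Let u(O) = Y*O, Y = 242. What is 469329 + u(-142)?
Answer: 434965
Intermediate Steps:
u(O) = 242*O
469329 + u(-142) = 469329 + 242*(-142) = 469329 - 34364 = 434965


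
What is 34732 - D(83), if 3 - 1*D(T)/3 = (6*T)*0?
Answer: 34723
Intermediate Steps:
D(T) = 9 (D(T) = 9 - 3*6*T*0 = 9 - 3*0 = 9 + 0 = 9)
34732 - D(83) = 34732 - 1*9 = 34732 - 9 = 34723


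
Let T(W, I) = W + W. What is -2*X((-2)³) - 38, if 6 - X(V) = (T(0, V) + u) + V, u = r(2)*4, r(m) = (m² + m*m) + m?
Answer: 14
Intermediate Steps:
r(m) = m + 2*m² (r(m) = (m² + m²) + m = 2*m² + m = m + 2*m²)
T(W, I) = 2*W
u = 40 (u = (2*(1 + 2*2))*4 = (2*(1 + 4))*4 = (2*5)*4 = 10*4 = 40)
X(V) = -34 - V (X(V) = 6 - ((2*0 + 40) + V) = 6 - ((0 + 40) + V) = 6 - (40 + V) = 6 + (-40 - V) = -34 - V)
-2*X((-2)³) - 38 = -2*(-34 - 1*(-2)³) - 38 = -2*(-34 - 1*(-8)) - 38 = -2*(-34 + 8) - 38 = -2*(-26) - 38 = 52 - 38 = 14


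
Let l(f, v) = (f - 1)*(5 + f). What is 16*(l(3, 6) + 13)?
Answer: 464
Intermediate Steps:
l(f, v) = (-1 + f)*(5 + f)
16*(l(3, 6) + 13) = 16*((-5 + 3**2 + 4*3) + 13) = 16*((-5 + 9 + 12) + 13) = 16*(16 + 13) = 16*29 = 464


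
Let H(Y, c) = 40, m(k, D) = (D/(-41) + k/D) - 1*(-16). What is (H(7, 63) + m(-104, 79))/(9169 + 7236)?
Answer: 170879/53135795 ≈ 0.0032159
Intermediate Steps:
m(k, D) = 16 - D/41 + k/D (m(k, D) = (D*(-1/41) + k/D) + 16 = (-D/41 + k/D) + 16 = 16 - D/41 + k/D)
(H(7, 63) + m(-104, 79))/(9169 + 7236) = (40 + (16 - 1/41*79 - 104/79))/(9169 + 7236) = (40 + (16 - 79/41 - 104*1/79))/16405 = (40 + (16 - 79/41 - 104/79))*(1/16405) = (40 + 41319/3239)*(1/16405) = (170879/3239)*(1/16405) = 170879/53135795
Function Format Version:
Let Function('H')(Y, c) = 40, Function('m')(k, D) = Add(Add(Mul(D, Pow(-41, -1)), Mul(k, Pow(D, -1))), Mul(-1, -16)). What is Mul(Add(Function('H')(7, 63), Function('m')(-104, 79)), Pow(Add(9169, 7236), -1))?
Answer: Rational(170879, 53135795) ≈ 0.0032159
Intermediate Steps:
Function('m')(k, D) = Add(16, Mul(Rational(-1, 41), D), Mul(k, Pow(D, -1))) (Function('m')(k, D) = Add(Add(Mul(D, Rational(-1, 41)), Mul(k, Pow(D, -1))), 16) = Add(Add(Mul(Rational(-1, 41), D), Mul(k, Pow(D, -1))), 16) = Add(16, Mul(Rational(-1, 41), D), Mul(k, Pow(D, -1))))
Mul(Add(Function('H')(7, 63), Function('m')(-104, 79)), Pow(Add(9169, 7236), -1)) = Mul(Add(40, Add(16, Mul(Rational(-1, 41), 79), Mul(-104, Pow(79, -1)))), Pow(Add(9169, 7236), -1)) = Mul(Add(40, Add(16, Rational(-79, 41), Mul(-104, Rational(1, 79)))), Pow(16405, -1)) = Mul(Add(40, Add(16, Rational(-79, 41), Rational(-104, 79))), Rational(1, 16405)) = Mul(Add(40, Rational(41319, 3239)), Rational(1, 16405)) = Mul(Rational(170879, 3239), Rational(1, 16405)) = Rational(170879, 53135795)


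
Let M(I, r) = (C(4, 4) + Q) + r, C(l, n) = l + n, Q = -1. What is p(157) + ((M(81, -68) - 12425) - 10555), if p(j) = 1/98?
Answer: -2258017/98 ≈ -23041.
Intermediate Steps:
M(I, r) = 7 + r (M(I, r) = ((4 + 4) - 1) + r = (8 - 1) + r = 7 + r)
p(j) = 1/98
p(157) + ((M(81, -68) - 12425) - 10555) = 1/98 + (((7 - 68) - 12425) - 10555) = 1/98 + ((-61 - 12425) - 10555) = 1/98 + (-12486 - 10555) = 1/98 - 23041 = -2258017/98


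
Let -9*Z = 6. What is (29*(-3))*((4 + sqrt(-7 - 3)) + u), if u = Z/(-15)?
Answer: -5278/15 - 87*I*sqrt(10) ≈ -351.87 - 275.12*I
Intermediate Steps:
Z = -2/3 (Z = -1/9*6 = -2/3 ≈ -0.66667)
u = 2/45 (u = -2/3/(-15) = -2/3*(-1/15) = 2/45 ≈ 0.044444)
(29*(-3))*((4 + sqrt(-7 - 3)) + u) = (29*(-3))*((4 + sqrt(-7 - 3)) + 2/45) = -87*((4 + sqrt(-10)) + 2/45) = -87*((4 + I*sqrt(10)) + 2/45) = -87*(182/45 + I*sqrt(10)) = -5278/15 - 87*I*sqrt(10)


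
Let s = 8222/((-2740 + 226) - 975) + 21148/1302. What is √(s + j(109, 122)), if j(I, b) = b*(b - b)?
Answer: 2*√1989955682211/757113 ≈ 3.7264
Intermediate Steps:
s = 10513388/757113 (s = 8222/(-2514 - 975) + 21148*(1/1302) = 8222/(-3489) + 10574/651 = 8222*(-1/3489) + 10574/651 = -8222/3489 + 10574/651 = 10513388/757113 ≈ 13.886)
j(I, b) = 0 (j(I, b) = b*0 = 0)
√(s + j(109, 122)) = √(10513388/757113 + 0) = √(10513388/757113) = 2*√1989955682211/757113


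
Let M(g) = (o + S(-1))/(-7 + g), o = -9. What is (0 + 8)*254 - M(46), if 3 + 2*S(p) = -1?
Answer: 79259/39 ≈ 2032.3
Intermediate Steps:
S(p) = -2 (S(p) = -3/2 + (½)*(-1) = -3/2 - ½ = -2)
M(g) = -11/(-7 + g) (M(g) = (-9 - 2)/(-7 + g) = -11/(-7 + g))
(0 + 8)*254 - M(46) = (0 + 8)*254 - (-11)/(-7 + 46) = 8*254 - (-11)/39 = 2032 - (-11)/39 = 2032 - 1*(-11/39) = 2032 + 11/39 = 79259/39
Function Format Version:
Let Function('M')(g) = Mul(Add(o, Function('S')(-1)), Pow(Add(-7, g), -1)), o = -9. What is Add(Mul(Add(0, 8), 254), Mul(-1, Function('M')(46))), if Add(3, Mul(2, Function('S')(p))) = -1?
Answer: Rational(79259, 39) ≈ 2032.3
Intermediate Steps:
Function('S')(p) = -2 (Function('S')(p) = Add(Rational(-3, 2), Mul(Rational(1, 2), -1)) = Add(Rational(-3, 2), Rational(-1, 2)) = -2)
Function('M')(g) = Mul(-11, Pow(Add(-7, g), -1)) (Function('M')(g) = Mul(Add(-9, -2), Pow(Add(-7, g), -1)) = Mul(-11, Pow(Add(-7, g), -1)))
Add(Mul(Add(0, 8), 254), Mul(-1, Function('M')(46))) = Add(Mul(Add(0, 8), 254), Mul(-1, Mul(-11, Pow(Add(-7, 46), -1)))) = Add(Mul(8, 254), Mul(-1, Mul(-11, Pow(39, -1)))) = Add(2032, Mul(-1, Mul(-11, Rational(1, 39)))) = Add(2032, Mul(-1, Rational(-11, 39))) = Add(2032, Rational(11, 39)) = Rational(79259, 39)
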